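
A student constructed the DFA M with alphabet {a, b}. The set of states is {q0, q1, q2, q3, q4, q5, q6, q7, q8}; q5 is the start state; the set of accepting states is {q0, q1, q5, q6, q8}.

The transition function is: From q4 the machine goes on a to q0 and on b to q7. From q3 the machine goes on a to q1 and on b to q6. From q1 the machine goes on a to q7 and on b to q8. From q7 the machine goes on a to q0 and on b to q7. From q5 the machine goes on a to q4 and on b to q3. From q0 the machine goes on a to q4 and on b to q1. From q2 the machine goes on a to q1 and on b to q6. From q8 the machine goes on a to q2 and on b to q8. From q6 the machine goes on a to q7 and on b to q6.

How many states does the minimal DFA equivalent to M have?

All states are reachable from the start state.
Start with accepting vs non-accepting: {q0,q1,q5,q6,q8} | {q2,q3,q4,q7}.
Split {q0,q1,q5,q6,q8} by δ(·,b) → {q0,q1,q6,q8} and {q5}.
Refine {q2,q3,q4,q7} on symbol b: members go to different blocks, giving {q2,q3} and {q4,q7}.
Split {q0,q1,q6,q8} by δ(·,a) → {q0,q1,q6} and {q8}.
Split {q0,q1,q6} by δ(·,b) → {q0,q6} and {q1}.
On input b, block {q0,q6} splits into {q0} and {q6}.
No further refinement is possible. Final partition (7 blocks): {q0} | {q2,q3} | {q5} | {q4,q7} | {q8} | {q1} | {q6}.

7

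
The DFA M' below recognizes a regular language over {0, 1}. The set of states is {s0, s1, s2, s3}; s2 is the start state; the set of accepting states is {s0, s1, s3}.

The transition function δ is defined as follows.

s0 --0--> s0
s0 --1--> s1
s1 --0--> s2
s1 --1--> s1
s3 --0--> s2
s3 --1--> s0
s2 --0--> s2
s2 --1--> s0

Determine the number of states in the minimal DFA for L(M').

First remove the unreachable states {s3}; 3 states remain.
P0 = {s0,s1} | {s2}.
Refine {s0,s1} on symbol 0: members go to different blocks, giving {s0} and {s1}.
Stable partition: {s0} | {s2} | {s1} — 3 equivalence classes.

3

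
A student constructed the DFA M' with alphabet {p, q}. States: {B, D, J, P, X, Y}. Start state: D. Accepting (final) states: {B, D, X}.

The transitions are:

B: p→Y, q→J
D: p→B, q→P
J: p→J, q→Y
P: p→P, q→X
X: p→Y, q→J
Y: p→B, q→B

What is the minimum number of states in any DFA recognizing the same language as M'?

Every state is reachable, so we keep all 6.
Initial partition by acceptance: {B,D,X} | {J,P,Y}.
Refine {B,D,X} on symbol p: members go to different blocks, giving {B,X} and {D}.
Refine {J,P,Y} on symbol p: members go to different blocks, giving {J,P} and {Y}.
Split {J,P} by δ(·,q) → {J} and {P}.
The partition is now stable with 5 blocks: {B,X} | {J} | {D} | {Y} | {P}.

5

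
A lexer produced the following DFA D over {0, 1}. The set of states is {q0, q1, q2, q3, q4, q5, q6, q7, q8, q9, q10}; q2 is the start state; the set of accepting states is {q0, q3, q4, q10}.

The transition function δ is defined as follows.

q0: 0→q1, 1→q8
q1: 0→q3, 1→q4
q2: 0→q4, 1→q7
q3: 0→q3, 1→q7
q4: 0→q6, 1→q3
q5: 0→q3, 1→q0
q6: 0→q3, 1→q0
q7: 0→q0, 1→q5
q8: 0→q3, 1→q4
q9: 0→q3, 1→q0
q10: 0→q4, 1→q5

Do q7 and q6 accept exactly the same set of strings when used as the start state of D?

States {q9,q10} cannot be reached from the start state, so discard them.
Start with accepting vs non-accepting: {q0,q3,q4} | {q1,q2,q5,q6,q7,q8}.
Refine {q0,q3,q4} on symbol 0: members go to different blocks, giving {q0,q4} and {q3}.
On input 1, block {q0,q4} splits into {q0} and {q4}.
On input 0, block {q1,q2,q5,q6,q7,q8} splits into {q1,q5,q6,q8} and {q2} and {q7}.
Split {q1,q5,q6,q8} by δ(·,1) → {q1,q8} and {q5,q6}.
The partition is now stable with 7 blocks: {q0} | {q1,q8} | {q3} | {q4} | {q2} | {q7} | {q5,q6}.
q7 and q6 end up in different blocks, so they are distinguishable. For instance, the string '1' is accepted from only q6.

No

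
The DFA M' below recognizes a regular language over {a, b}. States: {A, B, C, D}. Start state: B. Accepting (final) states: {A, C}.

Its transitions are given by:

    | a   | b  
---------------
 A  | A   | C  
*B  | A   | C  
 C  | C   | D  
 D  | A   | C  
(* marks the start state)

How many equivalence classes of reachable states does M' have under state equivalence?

All states are reachable from the start state.
Start with accepting vs non-accepting: {A,C} | {B,D}.
Split {A,C} by δ(·,b) → {A} and {C}.
No further refinement is possible. Final partition (3 blocks): {A} | {B,D} | {C}.

3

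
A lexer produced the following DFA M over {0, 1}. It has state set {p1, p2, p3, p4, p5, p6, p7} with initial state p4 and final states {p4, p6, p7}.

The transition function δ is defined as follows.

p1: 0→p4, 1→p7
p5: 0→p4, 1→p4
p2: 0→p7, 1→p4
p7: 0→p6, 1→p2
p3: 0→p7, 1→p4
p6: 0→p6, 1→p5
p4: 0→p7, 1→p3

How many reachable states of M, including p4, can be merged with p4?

3

First remove the unreachable states {p1}; 6 states remain.
Start with accepting vs non-accepting: {p4,p6,p7} | {p2,p3,p5}.
The partition is now stable with 2 blocks: {p4,p6,p7} | {p2,p3,p5}.
State p4 belongs to the block {p4,p6,p7}, which has 3 states.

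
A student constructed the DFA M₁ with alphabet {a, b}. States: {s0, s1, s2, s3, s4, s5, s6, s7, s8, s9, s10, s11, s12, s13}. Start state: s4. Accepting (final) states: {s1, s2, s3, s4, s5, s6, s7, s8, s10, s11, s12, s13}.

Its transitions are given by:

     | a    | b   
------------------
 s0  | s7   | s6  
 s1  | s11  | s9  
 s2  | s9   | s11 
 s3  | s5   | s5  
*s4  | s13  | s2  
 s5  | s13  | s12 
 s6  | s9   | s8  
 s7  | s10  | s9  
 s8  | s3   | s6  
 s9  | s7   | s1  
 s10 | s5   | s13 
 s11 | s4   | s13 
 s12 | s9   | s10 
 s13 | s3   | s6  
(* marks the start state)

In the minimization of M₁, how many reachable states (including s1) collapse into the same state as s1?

2

States {s0} cannot be reached from the start state, so discard them.
Start with accepting vs non-accepting: {s1,s2,s3,s4,s5,s6,s7,s8,s10,s11,s12,s13} | {s9}.
Refine {s1,s2,s3,s4,s5,s6,s7,s8,s10,s11,s12,s13} on symbol a: members go to different blocks, giving {s1,s3,s4,s5,s7,s8,s10,s11,s13} and {s2,s6,s12}.
Split {s1,s3,s4,s5,s7,s8,s10,s11,s13} by δ(·,b) → {s4,s5,s8,s13} and {s3,s10,s11} and {s1,s7}.
Refine {s4,s5,s8,s13} on symbol a: members go to different blocks, giving {s4,s5} and {s8,s13}.
On input b, block {s2,s6,s12} splits into {s2,s12} and {s6}.
On input b, block {s3,s10,s11} splits into {s10,s11} and {s3}.
No further refinement is possible. Final partition (8 blocks): {s4,s5} | {s9} | {s2,s12} | {s10,s11} | {s1,s7} | {s8,s13} | {s6} | {s3}.
State s1 belongs to the block {s1,s7}, which has 2 states.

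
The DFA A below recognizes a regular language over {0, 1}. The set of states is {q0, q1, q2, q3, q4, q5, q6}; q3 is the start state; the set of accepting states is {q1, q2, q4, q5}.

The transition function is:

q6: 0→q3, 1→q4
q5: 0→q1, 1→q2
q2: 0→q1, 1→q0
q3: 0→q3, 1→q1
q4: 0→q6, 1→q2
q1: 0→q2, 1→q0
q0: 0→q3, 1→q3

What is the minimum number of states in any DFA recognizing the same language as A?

3

States {q4,q5,q6} cannot be reached from the start state, so discard them.
Start with accepting vs non-accepting: {q1,q2} | {q0,q3}.
Refine {q0,q3} on symbol 1: members go to different blocks, giving {q0} and {q3}.
The partition is now stable with 3 blocks: {q1,q2} | {q0} | {q3}.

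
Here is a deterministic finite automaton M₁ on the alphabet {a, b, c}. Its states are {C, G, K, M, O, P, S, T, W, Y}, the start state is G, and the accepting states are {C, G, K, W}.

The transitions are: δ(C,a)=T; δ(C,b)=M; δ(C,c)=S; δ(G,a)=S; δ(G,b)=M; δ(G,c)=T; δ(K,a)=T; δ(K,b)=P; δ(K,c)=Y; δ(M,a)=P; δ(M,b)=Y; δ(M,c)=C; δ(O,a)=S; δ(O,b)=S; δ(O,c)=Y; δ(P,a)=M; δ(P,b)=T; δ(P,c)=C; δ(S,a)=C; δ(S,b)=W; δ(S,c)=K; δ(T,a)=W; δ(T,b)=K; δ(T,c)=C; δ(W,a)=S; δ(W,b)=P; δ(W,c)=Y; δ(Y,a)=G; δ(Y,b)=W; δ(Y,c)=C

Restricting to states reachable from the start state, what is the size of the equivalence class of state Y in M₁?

States {O} cannot be reached from the start state, so discard them.
P0 = {C,G,K,W} | {M,P,S,T,Y}.
On input a, block {M,P,S,T,Y} splits into {S,T,Y} and {M,P}.
Stable partition: {C,G,K,W} | {S,T,Y} | {M,P} — 3 equivalence classes.
The equivalence class containing Y is {S,T,Y}, of size 3.

3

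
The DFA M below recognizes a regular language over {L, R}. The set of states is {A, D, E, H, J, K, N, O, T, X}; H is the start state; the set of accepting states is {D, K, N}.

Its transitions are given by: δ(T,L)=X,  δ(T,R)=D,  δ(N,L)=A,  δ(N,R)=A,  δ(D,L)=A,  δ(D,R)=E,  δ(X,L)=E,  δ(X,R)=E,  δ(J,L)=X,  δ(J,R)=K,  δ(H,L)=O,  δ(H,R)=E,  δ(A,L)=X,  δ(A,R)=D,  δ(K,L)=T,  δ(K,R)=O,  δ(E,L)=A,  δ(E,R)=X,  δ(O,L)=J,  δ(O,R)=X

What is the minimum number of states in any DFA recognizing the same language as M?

4

Reachable states from the start: {A,D,E,H,J,K,O,T,X}. Unreachable: {N} — drop them.
P0 = {D,K} | {A,E,H,J,O,T,X}.
On input R, block {A,E,H,J,O,T,X} splits into {E,H,O,X} and {A,J,T}.
On input L, block {E,H,O,X} splits into {E,O} and {H,X}.
The partition is now stable with 4 blocks: {D,K} | {E,O} | {A,J,T} | {H,X}.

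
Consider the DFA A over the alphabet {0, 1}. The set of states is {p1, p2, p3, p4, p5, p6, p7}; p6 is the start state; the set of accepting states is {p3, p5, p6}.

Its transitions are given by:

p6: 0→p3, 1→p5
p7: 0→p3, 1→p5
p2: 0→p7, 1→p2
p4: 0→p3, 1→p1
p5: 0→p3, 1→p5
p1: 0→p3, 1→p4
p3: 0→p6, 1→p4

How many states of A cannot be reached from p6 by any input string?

2

No path from p6 leads to p2, p7; the other 5 states are all reachable.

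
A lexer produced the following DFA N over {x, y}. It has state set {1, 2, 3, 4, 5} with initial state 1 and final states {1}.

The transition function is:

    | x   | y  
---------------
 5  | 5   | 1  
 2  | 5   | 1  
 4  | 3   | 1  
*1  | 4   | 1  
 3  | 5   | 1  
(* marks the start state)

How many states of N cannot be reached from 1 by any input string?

1

BFS from 1 reaches {1, 3, 4, 5}; the 1 state(s) 2 are never visited.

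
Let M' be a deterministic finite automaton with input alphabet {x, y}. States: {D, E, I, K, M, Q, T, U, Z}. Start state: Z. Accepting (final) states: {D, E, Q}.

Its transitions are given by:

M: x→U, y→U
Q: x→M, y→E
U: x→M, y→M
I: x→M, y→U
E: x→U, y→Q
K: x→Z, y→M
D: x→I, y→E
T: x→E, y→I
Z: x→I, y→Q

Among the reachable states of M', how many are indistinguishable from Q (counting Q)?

2

Reachable states from the start: {E,I,M,Q,U,Z}. Unreachable: {D,K,T} — drop them.
Initial partition by acceptance: {E,Q} | {I,M,U,Z}.
Refine {I,M,U,Z} on symbol y: members go to different blocks, giving {I,M,U} and {Z}.
No further refinement is possible. Final partition (3 blocks): {E,Q} | {I,M,U} | {Z}.
The equivalence class containing Q is {E,Q}, of size 2.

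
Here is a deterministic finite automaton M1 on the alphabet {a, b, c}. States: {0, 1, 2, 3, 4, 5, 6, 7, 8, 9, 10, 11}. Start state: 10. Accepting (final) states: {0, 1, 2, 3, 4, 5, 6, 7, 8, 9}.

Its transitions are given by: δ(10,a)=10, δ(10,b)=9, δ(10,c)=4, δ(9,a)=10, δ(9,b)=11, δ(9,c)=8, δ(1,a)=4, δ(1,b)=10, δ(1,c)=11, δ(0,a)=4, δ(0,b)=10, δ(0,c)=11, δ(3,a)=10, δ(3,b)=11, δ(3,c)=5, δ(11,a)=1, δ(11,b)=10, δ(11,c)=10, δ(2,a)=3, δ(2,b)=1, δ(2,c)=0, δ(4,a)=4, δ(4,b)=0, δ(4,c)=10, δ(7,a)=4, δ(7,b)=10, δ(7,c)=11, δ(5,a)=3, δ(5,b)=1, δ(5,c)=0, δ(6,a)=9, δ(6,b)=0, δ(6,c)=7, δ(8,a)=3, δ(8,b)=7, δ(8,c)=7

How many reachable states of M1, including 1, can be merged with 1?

3

First remove the unreachable states {2,6}; 10 states remain.
Start with accepting vs non-accepting: {0,1,3,4,5,7,8,9} | {10,11}.
Split {0,1,3,4,5,7,8,9} by δ(·,a) → {0,1,4,5,7,8} and {3,9}.
Refine {0,1,4,5,7,8} on symbol a: members go to different blocks, giving {0,1,4,7} and {5,8}.
Split {0,1,4,7} by δ(·,b) → {0,1,7} and {4}.
Split {10,11} by δ(·,a) → {10} and {11}.
The partition is now stable with 6 blocks: {0,1,7} | {10} | {3,9} | {5,8} | {4} | {11}.
The equivalence class containing 1 is {0,1,7}, of size 3.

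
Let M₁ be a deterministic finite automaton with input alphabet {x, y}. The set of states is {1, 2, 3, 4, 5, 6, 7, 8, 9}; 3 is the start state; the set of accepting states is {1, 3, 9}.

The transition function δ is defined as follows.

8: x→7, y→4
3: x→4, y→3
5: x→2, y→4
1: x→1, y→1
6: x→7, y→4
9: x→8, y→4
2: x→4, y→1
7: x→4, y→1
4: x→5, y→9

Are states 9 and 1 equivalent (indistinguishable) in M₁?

No

First remove the unreachable states {6}; 8 states remain.
Initial partition by acceptance: {1,3,9} | {2,4,5,7,8}.
On input x, block {1,3,9} splits into {3,9} and {1}.
Refine {3,9} on symbol y: members go to different blocks, giving {3} and {9}.
Split {2,4,5,7,8} by δ(·,y) → {2,7} and {5,8} and {4}.
No further refinement is possible. Final partition (6 blocks): {3} | {2,7} | {1} | {9} | {5,8} | {4}.
9 and 1 end up in different blocks, so they are distinguishable. For instance, the string 'x' is accepted from only 1.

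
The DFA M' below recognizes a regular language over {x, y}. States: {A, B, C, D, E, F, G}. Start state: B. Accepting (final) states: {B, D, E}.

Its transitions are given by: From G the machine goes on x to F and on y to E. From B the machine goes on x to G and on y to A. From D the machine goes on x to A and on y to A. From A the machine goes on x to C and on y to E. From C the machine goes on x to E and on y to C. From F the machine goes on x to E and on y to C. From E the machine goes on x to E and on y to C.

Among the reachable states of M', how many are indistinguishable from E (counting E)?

1

States {D} cannot be reached from the start state, so discard them.
Start with accepting vs non-accepting: {B,E} | {A,C,F,G}.
Split {B,E} by δ(·,x) → {B} and {E}.
On input x, block {A,C,F,G} splits into {A,G} and {C,F}.
The partition is now stable with 4 blocks: {B} | {A,G} | {E} | {C,F}.
State E belongs to the block {E}, which has 1 states.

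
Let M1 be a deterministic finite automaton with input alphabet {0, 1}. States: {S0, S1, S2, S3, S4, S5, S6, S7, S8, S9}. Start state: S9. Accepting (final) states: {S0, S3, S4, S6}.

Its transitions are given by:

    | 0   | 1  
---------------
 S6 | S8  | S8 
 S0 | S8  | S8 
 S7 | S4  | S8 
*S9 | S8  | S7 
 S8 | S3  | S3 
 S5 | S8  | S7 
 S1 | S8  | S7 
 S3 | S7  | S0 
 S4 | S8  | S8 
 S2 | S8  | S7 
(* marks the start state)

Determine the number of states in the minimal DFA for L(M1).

Reachable states from the start: {S0,S3,S4,S7,S8,S9}. Unreachable: {S1,S2,S5,S6} — drop them.
Initial partition by acceptance: {S0,S3,S4} | {S7,S8,S9}.
Refine {S0,S3,S4} on symbol 1: members go to different blocks, giving {S0,S4} and {S3}.
Refine {S7,S8,S9} on symbol 0: members go to different blocks, giving {S7} and {S8} and {S9}.
The partition is now stable with 5 blocks: {S0,S4} | {S7} | {S3} | {S8} | {S9}.

5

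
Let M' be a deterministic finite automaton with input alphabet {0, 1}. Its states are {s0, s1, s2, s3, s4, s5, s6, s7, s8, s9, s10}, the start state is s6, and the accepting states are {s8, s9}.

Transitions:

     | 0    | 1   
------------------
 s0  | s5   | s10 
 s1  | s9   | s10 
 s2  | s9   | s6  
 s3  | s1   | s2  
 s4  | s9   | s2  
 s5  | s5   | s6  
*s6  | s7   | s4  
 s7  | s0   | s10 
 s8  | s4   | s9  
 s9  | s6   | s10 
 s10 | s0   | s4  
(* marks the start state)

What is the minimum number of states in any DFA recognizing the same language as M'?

5

First remove the unreachable states {s1,s3,s8}; 8 states remain.
Initial partition by acceptance: {s9} | {s0,s2,s4,s5,s6,s7,s10}.
Split {s0,s2,s4,s5,s6,s7,s10} by δ(·,0) → {s0,s5,s6,s7,s10} and {s2,s4}.
Refine {s0,s5,s6,s7,s10} on symbol 1: members go to different blocks, giving {s0,s5,s7} and {s6,s10}.
Split {s2,s4} by δ(·,1) → {s2} and {s4}.
The partition is now stable with 5 blocks: {s9} | {s0,s5,s7} | {s2} | {s6,s10} | {s4}.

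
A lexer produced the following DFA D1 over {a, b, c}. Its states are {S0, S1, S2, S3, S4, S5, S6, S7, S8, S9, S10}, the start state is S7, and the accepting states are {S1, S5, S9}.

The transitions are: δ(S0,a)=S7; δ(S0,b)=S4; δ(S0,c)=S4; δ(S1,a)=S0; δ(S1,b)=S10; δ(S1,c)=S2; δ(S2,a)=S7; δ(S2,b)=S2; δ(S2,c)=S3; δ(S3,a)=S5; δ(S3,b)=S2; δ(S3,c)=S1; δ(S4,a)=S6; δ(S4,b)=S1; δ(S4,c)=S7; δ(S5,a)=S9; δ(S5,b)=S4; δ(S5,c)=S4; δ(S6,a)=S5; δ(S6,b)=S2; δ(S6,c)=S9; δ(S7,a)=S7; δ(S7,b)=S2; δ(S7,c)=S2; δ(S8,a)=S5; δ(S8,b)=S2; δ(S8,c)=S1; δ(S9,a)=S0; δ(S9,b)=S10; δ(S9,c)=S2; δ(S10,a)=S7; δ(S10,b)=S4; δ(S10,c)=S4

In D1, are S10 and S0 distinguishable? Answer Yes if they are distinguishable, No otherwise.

No

First remove the unreachable states {S8}; 10 states remain.
Initial partition by acceptance: {S1,S5,S9} | {S0,S2,S3,S4,S6,S7,S10}.
Refine {S1,S5,S9} on symbol a: members go to different blocks, giving {S1,S9} and {S5}.
Refine {S0,S2,S3,S4,S6,S7,S10} on symbol a: members go to different blocks, giving {S0,S2,S4,S7,S10} and {S3,S6}.
On input a, block {S0,S2,S4,S7,S10} splits into {S0,S2,S7,S10} and {S4}.
On input b, block {S0,S2,S7,S10} splits into {S0,S10} and {S2,S7}.
Refine {S2,S7} on symbol c: members go to different blocks, giving {S2} and {S7}.
Stable partition: {S1,S9} | {S0,S10} | {S5} | {S3,S6} | {S4} | {S2} | {S7} — 7 equivalence classes.
S10 and S0 lie in the same block of the stable partition, so they are equivalent — no string distinguishes them.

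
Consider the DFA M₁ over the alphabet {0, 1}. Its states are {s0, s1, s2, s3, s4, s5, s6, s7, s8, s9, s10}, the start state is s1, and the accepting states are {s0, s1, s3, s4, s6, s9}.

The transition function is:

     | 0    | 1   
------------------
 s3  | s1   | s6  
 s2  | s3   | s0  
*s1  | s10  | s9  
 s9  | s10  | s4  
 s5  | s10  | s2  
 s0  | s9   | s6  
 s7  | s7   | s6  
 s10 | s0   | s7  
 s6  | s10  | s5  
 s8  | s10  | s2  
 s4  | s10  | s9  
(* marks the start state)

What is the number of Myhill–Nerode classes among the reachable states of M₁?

First remove the unreachable states {s8}; 10 states remain.
P0 = {s0,s1,s3,s4,s6,s9} | {s2,s5,s7,s10}.
Refine {s0,s1,s3,s4,s6,s9} on symbol 0: members go to different blocks, giving {s1,s4,s6,s9} and {s0,s3}.
On input 1, block {s1,s4,s6,s9} splits into {s1,s4,s9} and {s6}.
Split {s2,s5,s7,s10} by δ(·,0) → {s2,s10} and {s5,s7}.
On input 1, block {s2,s10} splits into {s2} and {s10}.
Refine {s5,s7} on symbol 0: members go to different blocks, giving {s5} and {s7}.
Stable partition: {s1,s4,s9} | {s2} | {s0,s3} | {s6} | {s5} | {s10} | {s7} — 7 equivalence classes.

7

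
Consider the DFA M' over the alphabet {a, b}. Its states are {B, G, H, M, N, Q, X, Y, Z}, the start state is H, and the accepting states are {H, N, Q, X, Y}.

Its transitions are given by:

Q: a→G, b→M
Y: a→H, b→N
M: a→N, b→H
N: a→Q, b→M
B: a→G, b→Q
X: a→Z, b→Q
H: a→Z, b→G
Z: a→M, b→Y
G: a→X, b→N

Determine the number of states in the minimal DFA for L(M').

Reachable states from the start: {G,H,M,N,Q,X,Y,Z}. Unreachable: {B} — drop them.
Initial partition by acceptance: {H,N,Q,X,Y} | {G,M,Z}.
Refine {H,N,Q,X,Y} on symbol a: members go to different blocks, giving {H,Q,X} and {N,Y}.
On input b, block {H,Q,X} splits into {H,Q} and {X}.
Split {G,M,Z} by δ(·,a) → {M} and {G} and {Z}.
Split {H,Q} by δ(·,a) → {H} and {Q}.
On input a, block {N,Y} splits into {N} and {Y}.
The partition is now stable with 8 blocks: {H} | {M} | {N} | {X} | {G} | {Z} | {Q} | {Y}.

8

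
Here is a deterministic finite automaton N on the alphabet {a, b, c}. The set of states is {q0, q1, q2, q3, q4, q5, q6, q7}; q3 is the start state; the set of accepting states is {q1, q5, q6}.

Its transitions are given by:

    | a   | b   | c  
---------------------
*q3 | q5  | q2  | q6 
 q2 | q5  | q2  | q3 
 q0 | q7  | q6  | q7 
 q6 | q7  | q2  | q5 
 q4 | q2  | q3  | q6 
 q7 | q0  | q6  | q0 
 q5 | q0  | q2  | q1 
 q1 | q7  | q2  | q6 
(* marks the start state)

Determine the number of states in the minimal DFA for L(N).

First remove the unreachable states {q4}; 7 states remain.
Initial partition by acceptance: {q1,q5,q6} | {q0,q2,q3,q7}.
Refine {q0,q2,q3,q7} on symbol a: members go to different blocks, giving {q0,q7} and {q2,q3}.
Split {q2,q3} by δ(·,c) → {q2} and {q3}.
The partition is now stable with 4 blocks: {q1,q5,q6} | {q0,q7} | {q2} | {q3}.

4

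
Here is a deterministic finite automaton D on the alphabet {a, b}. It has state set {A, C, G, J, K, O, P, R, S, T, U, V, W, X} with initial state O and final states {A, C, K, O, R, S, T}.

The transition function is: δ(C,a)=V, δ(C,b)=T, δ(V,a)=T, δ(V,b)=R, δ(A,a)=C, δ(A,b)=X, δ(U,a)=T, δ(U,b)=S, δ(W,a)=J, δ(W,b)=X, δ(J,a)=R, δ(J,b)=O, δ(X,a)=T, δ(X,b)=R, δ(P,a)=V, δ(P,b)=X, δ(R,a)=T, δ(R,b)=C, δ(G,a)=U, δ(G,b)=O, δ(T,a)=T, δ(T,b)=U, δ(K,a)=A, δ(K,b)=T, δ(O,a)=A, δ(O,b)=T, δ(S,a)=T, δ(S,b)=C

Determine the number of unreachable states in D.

No path from O leads to G, J, K, P, W; the other 9 states are all reachable.

5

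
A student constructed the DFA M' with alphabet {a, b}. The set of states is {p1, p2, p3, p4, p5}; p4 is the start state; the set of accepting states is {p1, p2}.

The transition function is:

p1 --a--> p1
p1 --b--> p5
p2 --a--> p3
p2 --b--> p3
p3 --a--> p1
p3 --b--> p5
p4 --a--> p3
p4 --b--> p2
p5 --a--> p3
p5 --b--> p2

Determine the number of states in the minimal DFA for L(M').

4

Initial partition by acceptance: {p1,p2} | {p3,p4,p5}.
On input a, block {p1,p2} splits into {p1} and {p2}.
Refine {p3,p4,p5} on symbol a: members go to different blocks, giving {p4,p5} and {p3}.
The partition is now stable with 4 blocks: {p1} | {p4,p5} | {p2} | {p3}.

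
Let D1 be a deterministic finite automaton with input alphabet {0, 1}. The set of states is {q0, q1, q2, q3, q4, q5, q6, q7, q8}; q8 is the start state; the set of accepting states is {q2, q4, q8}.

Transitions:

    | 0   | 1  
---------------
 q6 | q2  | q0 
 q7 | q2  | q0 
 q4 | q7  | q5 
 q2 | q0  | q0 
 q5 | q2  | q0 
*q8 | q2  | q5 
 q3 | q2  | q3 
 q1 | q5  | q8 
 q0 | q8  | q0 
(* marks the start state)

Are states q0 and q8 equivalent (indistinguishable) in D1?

No

First remove the unreachable states {q1,q3,q4,q6,q7}; 4 states remain.
Initial partition by acceptance: {q2,q8} | {q0,q5}.
Refine {q2,q8} on symbol 0: members go to different blocks, giving {q2} and {q8}.
Split {q0,q5} by δ(·,0) → {q0} and {q5}.
No further refinement is possible. Final partition (4 blocks): {q2} | {q0} | {q8} | {q5}.
q0 and q8 end up in different blocks, so they are distinguishable. For instance, the string 'ε' is accepted from only q8.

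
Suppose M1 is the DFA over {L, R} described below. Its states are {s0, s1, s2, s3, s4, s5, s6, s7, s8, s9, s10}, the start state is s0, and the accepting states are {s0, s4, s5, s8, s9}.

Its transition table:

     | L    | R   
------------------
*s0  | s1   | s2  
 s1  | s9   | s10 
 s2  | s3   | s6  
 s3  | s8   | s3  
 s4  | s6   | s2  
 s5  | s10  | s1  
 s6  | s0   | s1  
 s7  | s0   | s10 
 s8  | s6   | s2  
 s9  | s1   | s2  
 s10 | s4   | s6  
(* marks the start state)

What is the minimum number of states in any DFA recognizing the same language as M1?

3

Reachable states from the start: {s0,s1,s2,s3,s4,s6,s8,s9,s10}. Unreachable: {s5,s7} — drop them.
Initial partition by acceptance: {s0,s4,s8,s9} | {s1,s2,s3,s6,s10}.
Split {s1,s2,s3,s6,s10} by δ(·,L) → {s1,s3,s6,s10} and {s2}.
No further refinement is possible. Final partition (3 blocks): {s0,s4,s8,s9} | {s1,s3,s6,s10} | {s2}.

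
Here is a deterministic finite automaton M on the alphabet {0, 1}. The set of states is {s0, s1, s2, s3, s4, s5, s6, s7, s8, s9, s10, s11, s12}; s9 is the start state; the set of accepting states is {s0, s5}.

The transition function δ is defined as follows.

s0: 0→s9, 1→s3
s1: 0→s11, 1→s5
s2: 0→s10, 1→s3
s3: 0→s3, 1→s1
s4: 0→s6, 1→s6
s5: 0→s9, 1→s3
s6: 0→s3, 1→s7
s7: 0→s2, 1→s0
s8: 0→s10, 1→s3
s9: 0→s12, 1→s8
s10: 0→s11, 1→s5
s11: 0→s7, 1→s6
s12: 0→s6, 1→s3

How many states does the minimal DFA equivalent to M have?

Reachable states from the start: {s0,s1,s2,s3,s5,s6,s7,s8,s9,s10,s11,s12}. Unreachable: {s4} — drop them.
Initial partition by acceptance: {s0,s5} | {s1,s2,s3,s6,s7,s8,s9,s10,s11,s12}.
On input 1, block {s1,s2,s3,s6,s7,s8,s9,s10,s11,s12} splits into {s2,s3,s6,s8,s9,s11,s12} and {s1,s7,s10}.
On input 0, block {s2,s3,s6,s8,s9,s11,s12} splits into {s3,s6,s9,s12} and {s2,s8,s11}.
Refine {s3,s6,s9,s12} on symbol 1: members go to different blocks, giving {s3,s6} and {s9} and {s12}.
No further refinement is possible. Final partition (6 blocks): {s0,s5} | {s3,s6} | {s1,s7,s10} | {s2,s8,s11} | {s9} | {s12}.

6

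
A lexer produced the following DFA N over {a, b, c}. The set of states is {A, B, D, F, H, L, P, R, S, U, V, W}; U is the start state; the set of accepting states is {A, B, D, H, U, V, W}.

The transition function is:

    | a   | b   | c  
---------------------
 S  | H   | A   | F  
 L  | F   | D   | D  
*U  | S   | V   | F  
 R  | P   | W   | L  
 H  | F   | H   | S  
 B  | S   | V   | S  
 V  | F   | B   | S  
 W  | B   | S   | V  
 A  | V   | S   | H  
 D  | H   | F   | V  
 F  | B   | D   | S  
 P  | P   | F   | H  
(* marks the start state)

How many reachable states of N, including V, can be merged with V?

First remove the unreachable states {L,P,R,W}; 8 states remain.
P0 = {A,B,D,H,U,V} | {F,S}.
Split {A,B,D,H,U,V} by δ(·,a) → {B,H,U,V} and {A,D}.
Stable partition: {B,H,U,V} | {F,S} | {A,D} — 3 equivalence classes.
The equivalence class containing V is {B,H,U,V}, of size 4.

4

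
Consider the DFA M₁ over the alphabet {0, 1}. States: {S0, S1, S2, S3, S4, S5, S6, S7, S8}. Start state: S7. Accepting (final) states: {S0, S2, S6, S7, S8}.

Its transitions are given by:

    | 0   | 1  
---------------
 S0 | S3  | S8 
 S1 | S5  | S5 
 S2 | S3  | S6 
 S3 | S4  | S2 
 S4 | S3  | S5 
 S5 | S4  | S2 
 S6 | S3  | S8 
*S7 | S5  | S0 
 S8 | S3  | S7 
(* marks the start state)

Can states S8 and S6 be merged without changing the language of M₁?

Yes

First remove the unreachable states {S1}; 8 states remain.
Start with accepting vs non-accepting: {S0,S2,S6,S7,S8} | {S3,S4,S5}.
On input 1, block {S3,S4,S5} splits into {S3,S5} and {S4}.
The partition is now stable with 3 blocks: {S0,S2,S6,S7,S8} | {S3,S5} | {S4}.
S8 and S6 lie in the same block of the stable partition, so they are equivalent — no string distinguishes them.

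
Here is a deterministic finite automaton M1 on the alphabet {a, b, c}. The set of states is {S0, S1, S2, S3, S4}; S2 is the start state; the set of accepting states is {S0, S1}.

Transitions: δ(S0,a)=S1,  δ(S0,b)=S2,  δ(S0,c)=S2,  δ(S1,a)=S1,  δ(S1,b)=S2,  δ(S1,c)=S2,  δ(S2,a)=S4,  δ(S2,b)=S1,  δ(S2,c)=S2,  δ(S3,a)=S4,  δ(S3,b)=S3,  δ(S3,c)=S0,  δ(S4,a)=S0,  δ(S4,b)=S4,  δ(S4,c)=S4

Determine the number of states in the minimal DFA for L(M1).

3

First remove the unreachable states {S3}; 4 states remain.
P0 = {S0,S1} | {S2,S4}.
On input a, block {S2,S4} splits into {S2} and {S4}.
No further refinement is possible. Final partition (3 blocks): {S0,S1} | {S2} | {S4}.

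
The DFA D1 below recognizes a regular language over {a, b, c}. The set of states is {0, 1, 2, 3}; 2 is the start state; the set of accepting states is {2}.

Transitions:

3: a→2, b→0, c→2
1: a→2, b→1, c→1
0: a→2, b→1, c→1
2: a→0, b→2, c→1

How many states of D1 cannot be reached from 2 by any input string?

1

BFS from 2 reaches {0, 1, 2}; the 1 state(s) 3 are never visited.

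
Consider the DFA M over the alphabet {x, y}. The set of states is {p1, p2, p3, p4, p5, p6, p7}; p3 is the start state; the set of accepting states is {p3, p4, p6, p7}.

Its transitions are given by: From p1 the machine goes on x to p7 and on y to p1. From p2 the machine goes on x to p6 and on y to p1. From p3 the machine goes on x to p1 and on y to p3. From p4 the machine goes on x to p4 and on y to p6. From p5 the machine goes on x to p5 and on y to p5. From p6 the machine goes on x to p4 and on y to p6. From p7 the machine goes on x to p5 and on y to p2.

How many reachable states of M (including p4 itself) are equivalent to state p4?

All states are reachable from the start state.
Initial partition by acceptance: {p3,p4,p6,p7} | {p1,p2,p5}.
Split {p3,p4,p6,p7} by δ(·,x) → {p3,p7} and {p4,p6}.
Refine {p3,p7} on symbol y: members go to different blocks, giving {p3} and {p7}.
Split {p1,p2,p5} by δ(·,x) → {p1} and {p2} and {p5}.
Stable partition: {p3} | {p1} | {p4,p6} | {p7} | {p2} | {p5} — 6 equivalence classes.
The equivalence class containing p4 is {p4,p6}, of size 2.

2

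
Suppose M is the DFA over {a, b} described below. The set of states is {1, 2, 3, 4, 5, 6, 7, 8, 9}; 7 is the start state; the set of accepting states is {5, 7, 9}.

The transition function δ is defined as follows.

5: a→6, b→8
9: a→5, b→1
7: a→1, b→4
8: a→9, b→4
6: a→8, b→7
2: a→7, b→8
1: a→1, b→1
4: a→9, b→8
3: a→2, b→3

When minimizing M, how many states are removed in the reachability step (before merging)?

2

BFS from 7 reaches {1, 4, 5, 6, 7, 8, 9}; the 2 state(s) 2, 3 are never visited.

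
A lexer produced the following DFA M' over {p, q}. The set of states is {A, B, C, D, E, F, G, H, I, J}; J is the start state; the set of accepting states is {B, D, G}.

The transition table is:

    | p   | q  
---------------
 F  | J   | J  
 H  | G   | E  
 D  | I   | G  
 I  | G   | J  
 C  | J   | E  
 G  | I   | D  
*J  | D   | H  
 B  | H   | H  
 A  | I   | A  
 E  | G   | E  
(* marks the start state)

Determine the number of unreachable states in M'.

Starting at J and following transitions, the reachable set is {D, E, G, H, I, J}. That leaves A, B, C, F unreachable — 4 in total.

4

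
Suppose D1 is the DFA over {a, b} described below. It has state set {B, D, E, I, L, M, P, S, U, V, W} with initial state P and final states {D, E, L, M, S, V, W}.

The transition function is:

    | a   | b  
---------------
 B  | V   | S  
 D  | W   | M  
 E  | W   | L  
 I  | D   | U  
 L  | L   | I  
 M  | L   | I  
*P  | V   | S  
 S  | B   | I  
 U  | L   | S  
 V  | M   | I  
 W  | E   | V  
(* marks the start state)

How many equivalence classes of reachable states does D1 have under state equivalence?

5

Every state is reachable, so we keep all 11.
P0 = {D,E,L,M,S,V,W} | {B,I,P,U}.
Split {D,E,L,M,S,V,W} by δ(·,a) → {D,E,L,M,V,W} and {S}.
Split {D,E,L,M,V,W} by δ(·,b) → {L,M,V} and {D,E,W}.
Refine {B,I,P,U} on symbol a: members go to different blocks, giving {B,P,U} and {I}.
No further refinement is possible. Final partition (5 blocks): {L,M,V} | {B,P,U} | {S} | {D,E,W} | {I}.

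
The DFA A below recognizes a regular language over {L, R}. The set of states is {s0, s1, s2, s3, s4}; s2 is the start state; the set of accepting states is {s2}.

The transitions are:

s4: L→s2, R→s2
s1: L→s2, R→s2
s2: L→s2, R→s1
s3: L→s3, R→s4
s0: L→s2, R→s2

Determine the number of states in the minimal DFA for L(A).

First remove the unreachable states {s0,s3,s4}; 2 states remain.
P0 = {s2} | {s1}.
No further refinement is possible. Final partition (2 blocks): {s2} | {s1}.

2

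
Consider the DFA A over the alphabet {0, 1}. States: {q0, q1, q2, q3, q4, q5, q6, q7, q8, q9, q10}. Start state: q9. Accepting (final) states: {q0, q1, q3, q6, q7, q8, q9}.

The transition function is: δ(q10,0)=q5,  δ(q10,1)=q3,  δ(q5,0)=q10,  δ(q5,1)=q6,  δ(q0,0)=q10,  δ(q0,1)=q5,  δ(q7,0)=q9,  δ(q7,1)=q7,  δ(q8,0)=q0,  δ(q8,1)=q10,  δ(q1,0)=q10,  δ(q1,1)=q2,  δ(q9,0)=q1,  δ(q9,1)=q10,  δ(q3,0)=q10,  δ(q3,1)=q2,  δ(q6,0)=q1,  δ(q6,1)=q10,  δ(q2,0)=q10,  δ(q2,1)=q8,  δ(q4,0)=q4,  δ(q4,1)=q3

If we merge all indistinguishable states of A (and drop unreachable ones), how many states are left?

States {q4,q7} cannot be reached from the start state, so discard them.
Start with accepting vs non-accepting: {q0,q1,q3,q6,q8,q9} | {q2,q5,q10}.
Split {q0,q1,q3,q6,q8,q9} by δ(·,0) → {q0,q1,q3} and {q6,q8,q9}.
Split {q2,q5,q10} by δ(·,1) → {q2,q5} and {q10}.
The partition is now stable with 4 blocks: {q0,q1,q3} | {q2,q5} | {q6,q8,q9} | {q10}.

4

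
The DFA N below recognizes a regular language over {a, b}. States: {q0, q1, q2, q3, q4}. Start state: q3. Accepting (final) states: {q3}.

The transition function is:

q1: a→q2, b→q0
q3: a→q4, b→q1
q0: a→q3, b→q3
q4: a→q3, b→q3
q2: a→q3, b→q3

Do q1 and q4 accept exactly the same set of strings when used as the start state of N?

All states are reachable from the start state.
Start with accepting vs non-accepting: {q3} | {q0,q1,q2,q4}.
On input a, block {q0,q1,q2,q4} splits into {q0,q2,q4} and {q1}.
Stable partition: {q3} | {q0,q2,q4} | {q1} — 3 equivalence classes.
q1 and q4 end up in different blocks, so they are distinguishable. For instance, the string 'a' is accepted from only q4.

No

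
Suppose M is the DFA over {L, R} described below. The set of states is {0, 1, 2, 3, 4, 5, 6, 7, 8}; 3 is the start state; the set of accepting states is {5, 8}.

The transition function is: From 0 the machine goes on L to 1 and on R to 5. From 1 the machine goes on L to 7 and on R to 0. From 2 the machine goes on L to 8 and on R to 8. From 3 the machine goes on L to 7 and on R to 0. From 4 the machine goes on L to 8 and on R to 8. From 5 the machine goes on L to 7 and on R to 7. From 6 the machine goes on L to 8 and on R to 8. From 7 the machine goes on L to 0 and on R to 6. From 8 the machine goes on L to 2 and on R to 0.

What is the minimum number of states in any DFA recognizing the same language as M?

States {4} cannot be reached from the start state, so discard them.
Initial partition by acceptance: {5,8} | {0,1,2,3,6,7}.
Refine {0,1,2,3,6,7} on symbol L: members go to different blocks, giving {0,1,3,7} and {2,6}.
On input L, block {5,8} splits into {5} and {8}.
Refine {0,1,3,7} on symbol R: members go to different blocks, giving {1,3} and {0} and {7}.
The partition is now stable with 6 blocks: {5} | {1,3} | {2,6} | {8} | {0} | {7}.

6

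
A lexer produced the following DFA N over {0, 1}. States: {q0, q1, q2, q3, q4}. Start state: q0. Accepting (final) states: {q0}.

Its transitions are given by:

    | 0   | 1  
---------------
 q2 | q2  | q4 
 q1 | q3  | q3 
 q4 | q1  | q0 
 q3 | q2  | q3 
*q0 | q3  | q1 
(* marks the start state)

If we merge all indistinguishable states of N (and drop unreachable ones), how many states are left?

All states are reachable from the start state.
Initial partition by acceptance: {q0} | {q1,q2,q3,q4}.
On input 1, block {q1,q2,q3,q4} splits into {q1,q2,q3} and {q4}.
Split {q1,q2,q3} by δ(·,1) → {q1,q3} and {q2}.
Refine {q1,q3} on symbol 0: members go to different blocks, giving {q1} and {q3}.
Stable partition: {q0} | {q1} | {q4} | {q2} | {q3} — 5 equivalence classes.

5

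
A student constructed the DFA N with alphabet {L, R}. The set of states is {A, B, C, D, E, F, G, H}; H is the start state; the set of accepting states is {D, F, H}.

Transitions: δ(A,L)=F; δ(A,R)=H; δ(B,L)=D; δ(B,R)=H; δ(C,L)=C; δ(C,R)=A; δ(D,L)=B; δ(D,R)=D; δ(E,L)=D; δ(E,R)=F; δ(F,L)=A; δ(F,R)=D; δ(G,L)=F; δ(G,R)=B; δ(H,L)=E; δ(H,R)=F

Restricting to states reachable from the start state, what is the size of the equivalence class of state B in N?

States {C,G} cannot be reached from the start state, so discard them.
Initial partition by acceptance: {D,F,H} | {A,B,E}.
No further refinement is possible. Final partition (2 blocks): {D,F,H} | {A,B,E}.
The equivalence class containing B is {A,B,E}, of size 3.

3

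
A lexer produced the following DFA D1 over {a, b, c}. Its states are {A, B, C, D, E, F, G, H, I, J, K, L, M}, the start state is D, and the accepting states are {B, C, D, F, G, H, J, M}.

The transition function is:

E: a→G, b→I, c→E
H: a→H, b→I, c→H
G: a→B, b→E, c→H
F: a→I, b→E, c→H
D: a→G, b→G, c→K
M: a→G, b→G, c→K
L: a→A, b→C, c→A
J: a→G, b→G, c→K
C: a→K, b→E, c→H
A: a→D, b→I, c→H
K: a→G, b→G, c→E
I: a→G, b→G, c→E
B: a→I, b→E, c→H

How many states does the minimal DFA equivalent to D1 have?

First remove the unreachable states {A,C,F,J,L,M}; 7 states remain.
P0 = {B,D,G,H} | {E,I,K}.
Refine {B,D,G,H} on symbol a: members go to different blocks, giving {D,G,H} and {B}.
On input a, block {D,G,H} splits into {D,H} and {G}.
Split {D,H} by δ(·,a) → {D} and {H}.
On input b, block {E,I,K} splits into {I,K} and {E}.
No further refinement is possible. Final partition (6 blocks): {D} | {I,K} | {B} | {G} | {H} | {E}.

6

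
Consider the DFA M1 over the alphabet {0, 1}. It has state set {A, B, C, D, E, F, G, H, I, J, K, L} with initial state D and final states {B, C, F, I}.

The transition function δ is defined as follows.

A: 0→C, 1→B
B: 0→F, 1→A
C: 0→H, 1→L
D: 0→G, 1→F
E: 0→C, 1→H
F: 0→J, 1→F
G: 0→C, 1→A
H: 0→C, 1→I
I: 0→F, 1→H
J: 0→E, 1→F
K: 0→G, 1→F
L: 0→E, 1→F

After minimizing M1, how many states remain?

6

First remove the unreachable states {K}; 11 states remain.
Initial partition by acceptance: {B,C,F,I} | {A,D,E,G,H,J,L}.
On input 0, block {B,C,F,I} splits into {B,I} and {C,F}.
Refine {A,D,E,G,H,J,L} on symbol 0: members go to different blocks, giving {A,E,G,H} and {D,J,L}.
Refine {A,E,G,H} on symbol 1: members go to different blocks, giving {A,H} and {E,G}.
Refine {C,F} on symbol 0: members go to different blocks, giving {C} and {F}.
The partition is now stable with 6 blocks: {B,I} | {A,H} | {C} | {D,J,L} | {E,G} | {F}.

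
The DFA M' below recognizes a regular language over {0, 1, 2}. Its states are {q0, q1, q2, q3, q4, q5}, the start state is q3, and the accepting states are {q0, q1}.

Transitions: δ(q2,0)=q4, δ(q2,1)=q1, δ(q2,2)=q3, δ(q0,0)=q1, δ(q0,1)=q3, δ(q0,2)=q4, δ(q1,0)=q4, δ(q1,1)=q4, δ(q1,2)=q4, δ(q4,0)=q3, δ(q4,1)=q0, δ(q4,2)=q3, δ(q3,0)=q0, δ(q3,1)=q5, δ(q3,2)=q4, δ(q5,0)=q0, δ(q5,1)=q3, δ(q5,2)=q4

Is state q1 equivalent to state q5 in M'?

No

First remove the unreachable states {q2}; 5 states remain.
Start with accepting vs non-accepting: {q0,q1} | {q3,q4,q5}.
Split {q0,q1} by δ(·,0) → {q0} and {q1}.
On input 0, block {q3,q4,q5} splits into {q3,q5} and {q4}.
Stable partition: {q0} | {q3,q5} | {q1} | {q4} — 4 equivalence classes.
q1 and q5 end up in different blocks, so they are distinguishable. For instance, the string 'ε' is accepted from only q1.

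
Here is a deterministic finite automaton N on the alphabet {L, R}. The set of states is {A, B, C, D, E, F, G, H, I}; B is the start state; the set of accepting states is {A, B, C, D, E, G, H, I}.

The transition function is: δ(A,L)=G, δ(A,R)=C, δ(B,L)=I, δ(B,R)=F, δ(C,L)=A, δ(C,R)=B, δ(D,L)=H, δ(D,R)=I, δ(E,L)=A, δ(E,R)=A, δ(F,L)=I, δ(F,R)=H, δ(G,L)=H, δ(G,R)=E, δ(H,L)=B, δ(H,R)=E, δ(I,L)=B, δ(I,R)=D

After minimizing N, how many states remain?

Start with accepting vs non-accepting: {A,B,C,D,E,G,H,I} | {F}.
Split {A,B,C,D,E,G,H,I} by δ(·,R) → {A,C,D,E,G,H,I} and {B}.
On input L, block {A,C,D,E,G,H,I} splits into {A,C,D,E,G} and {H,I}.
On input L, block {A,C,D,E,G} splits into {A,C,E} and {D,G}.
Refine {A,C,E} on symbol L: members go to different blocks, giving {C,E} and {A}.
Refine {C,E} on symbol R: members go to different blocks, giving {C} and {E}.
Refine {H,I} on symbol R: members go to different blocks, giving {H} and {I}.
On input R, block {D,G} splits into {D} and {G}.
Stable partition: {C} | {F} | {B} | {H} | {D} | {A} | {E} | {I} | {G} — 9 equivalence classes.

9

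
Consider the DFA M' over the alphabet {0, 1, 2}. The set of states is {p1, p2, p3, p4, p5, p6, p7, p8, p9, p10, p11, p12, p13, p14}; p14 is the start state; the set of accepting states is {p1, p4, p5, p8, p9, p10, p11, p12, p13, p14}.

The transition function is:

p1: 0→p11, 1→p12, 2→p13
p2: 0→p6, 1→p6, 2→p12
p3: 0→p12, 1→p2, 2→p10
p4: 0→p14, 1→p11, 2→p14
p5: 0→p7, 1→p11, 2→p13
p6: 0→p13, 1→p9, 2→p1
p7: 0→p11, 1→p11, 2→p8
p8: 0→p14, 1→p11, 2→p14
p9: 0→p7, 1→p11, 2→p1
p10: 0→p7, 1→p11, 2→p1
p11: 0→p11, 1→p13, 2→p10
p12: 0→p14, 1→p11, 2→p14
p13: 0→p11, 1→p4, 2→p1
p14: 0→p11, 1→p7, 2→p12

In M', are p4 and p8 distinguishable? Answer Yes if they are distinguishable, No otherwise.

First remove the unreachable states {p2,p3,p5,p6,p9}; 9 states remain.
Initial partition by acceptance: {p1,p4,p8,p10,p11,p12,p13,p14} | {p7}.
Refine {p1,p4,p8,p10,p11,p12,p13,p14} on symbol 0: members go to different blocks, giving {p1,p4,p8,p11,p12,p13,p14} and {p10}.
Refine {p1,p4,p8,p11,p12,p13,p14} on symbol 1: members go to different blocks, giving {p1,p4,p8,p11,p12,p13} and {p14}.
On input 0, block {p1,p4,p8,p11,p12,p13} splits into {p1,p11,p13} and {p4,p8,p12}.
On input 1, block {p1,p11,p13} splits into {p1,p13} and {p11}.
Stable partition: {p1,p13} | {p7} | {p10} | {p14} | {p4,p8,p12} | {p11} — 6 equivalence classes.
p4 and p8 lie in the same block of the stable partition, so they are equivalent — no string distinguishes them.

No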